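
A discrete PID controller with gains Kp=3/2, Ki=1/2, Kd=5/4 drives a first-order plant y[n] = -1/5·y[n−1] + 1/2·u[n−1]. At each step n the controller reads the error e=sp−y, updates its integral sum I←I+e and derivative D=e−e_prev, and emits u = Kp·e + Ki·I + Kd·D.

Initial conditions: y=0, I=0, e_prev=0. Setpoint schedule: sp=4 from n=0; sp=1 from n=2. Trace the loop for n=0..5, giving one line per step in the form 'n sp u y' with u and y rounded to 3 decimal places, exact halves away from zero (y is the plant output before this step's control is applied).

(exact arithmetic carried between steps; '≈' marks a value shown rounded to 6 d.p. or computed from one; I and e_prev carry over from the previous line; the table rounds u and y to 3 d.p., halves away from zero)
n=0: y=0, sp=4, e=sp−y=4; I=4, D=e−e_prev=4; u=3/2·4+1/2·4+5/4·4=13; next y=-1/5·0+1/2·13=6.5
n=1: y=6.5, sp=4, e=sp−y=-2.5; I=1.5, D=e−e_prev=-6.5; u=3/2·(-2.5)+1/2·1.5+5/4·(-6.5)=-11.125; next y=-1/5·6.5+1/2·(-11.125)=-6.8625
n=2: y=-6.8625, sp=1, e=sp−y=7.8625; I=9.3625, D=e−e_prev=10.3625; u=3/2·7.8625+1/2·9.3625+5/4·10.3625=29.428125; next y=-1/5·(-6.8625)+1/2·29.428125≈16.086563
n=3: y≈16.086563, sp=1, e=sp−y≈-15.086563; I≈-5.724063, D=e−e_prev≈-22.949063; u=3/2·(-15.086563)+1/2·(-5.724063)+5/4·(-22.949063)≈-54.178203; next y=-1/5·16.086563+1/2·(-54.178203)≈-30.306414
n=4: y≈-30.306414, sp=1, e=sp−y≈31.306414; I≈25.582352, D=e−e_prev≈46.392977; u=3/2·31.306414+1/2·25.582352+5/4·46.392977≈117.742018; next y=-1/5·(-30.306414)+1/2·117.742018≈64.932292
n=5: y≈64.932292, sp=1, e=sp−y≈-63.932292; I≈-38.349940, D=e−e_prev≈-95.238706; u=3/2·(-63.932292)+1/2·(-38.349940)+5/4·(-95.238706)≈-234.121790; next y=-1/5·64.932292+1/2·(-234.121790)≈-130.047353

0 4 13.000 0.000
1 4 -11.125 6.500
2 1 29.428 -6.863
3 1 -54.178 16.087
4 1 117.742 -30.306
5 1 -234.122 64.932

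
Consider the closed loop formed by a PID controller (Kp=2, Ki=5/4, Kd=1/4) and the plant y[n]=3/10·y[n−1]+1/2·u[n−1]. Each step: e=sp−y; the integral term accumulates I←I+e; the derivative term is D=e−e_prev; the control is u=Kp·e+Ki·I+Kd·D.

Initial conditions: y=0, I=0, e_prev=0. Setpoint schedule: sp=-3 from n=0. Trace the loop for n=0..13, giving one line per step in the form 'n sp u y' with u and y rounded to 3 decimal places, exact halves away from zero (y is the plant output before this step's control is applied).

0 -3 -10.500 0.000
1 -3 4.875 -5.250
2 -3 -15.019 0.863
3 -3 10.077 -7.251
4 -3 -22.037 2.863
5 -3 18.742 -10.159
6 -3 -33.254 6.323
7 -3 32.899 -14.730
8 -3 -51.363 12.031
9 -3 55.899 -22.073
10 -3 -80.687 21.328
11 -3 93.209 -33.945
12 -3 -128.209 36.421
13 -3 153.704 -53.178

(exact arithmetic carried between steps; '≈' marks a value shown rounded to 6 d.p. or computed from one; I and e_prev carry over from the previous line; the table rounds u and y to 3 d.p., halves away from zero)
n=0: y=0, sp=-3, e=sp−y=-3; I=-3, D=e−e_prev=-3; u=2·(-3)+5/4·(-3)+1/4·(-3)=-10.5; next y=3/10·0+1/2·(-10.5)=-5.25
n=1: y=-5.25, sp=-3, e=sp−y=2.25; I=-0.75, D=e−e_prev=5.25; u=2·2.25+5/4·(-0.75)+1/4·5.25=4.875; next y=3/10·(-5.25)+1/2·4.875=0.8625
n=2: y=0.8625, sp=-3, e=sp−y=-3.8625; I=-4.6125, D=e−e_prev=-6.1125; u=2·(-3.8625)+5/4·(-4.6125)+1/4·(-6.1125)=-15.01875; next y=3/10·0.8625+1/2·(-15.01875)=-7.250625
n=3: y=-7.250625, sp=-3, e=sp−y=4.250625; I=-0.361875, D=e−e_prev=8.113125; u=2·4.250625+5/4·(-0.361875)+1/4·8.113125≈10.077188; next y=3/10·(-7.250625)+1/2·10.077188≈2.863406
n=4: y≈2.863406, sp=-3, e=sp−y≈-5.863406; I≈-6.225281, D=e−e_prev≈-10.114031; u=2·(-5.863406)+5/4·(-6.225281)+1/4·(-10.114031)≈-22.036922; next y=3/10·2.863406+1/2·(-22.036922)≈-10.159439
n=5: y≈-10.159439, sp=-3, e=sp−y≈7.159439; I≈0.934158, D=e−e_prev≈13.022845; u=2·7.159439+5/4·0.934158+1/4·13.022845≈18.742287; next y=3/10·(-10.159439)+1/2·18.742287≈6.323312
n=6: y≈6.323312, sp=-3, e=sp−y≈-9.323312; I≈-8.389154, D=e−e_prev≈-16.482751; u=2·(-9.323312)+5/4·(-8.389154)+1/4·(-16.482751)≈-33.253753; next y=3/10·6.323312+1/2·(-33.253753)≈-14.729883
n=7: y≈-14.729883, sp=-3, e=sp−y≈11.729883; I≈3.340729, D=e−e_prev≈21.053195; u=2·11.729883+5/4·3.340729+1/4·21.053195≈32.898977; next y=3/10·(-14.729883)+1/2·32.898977≈12.030523
n=8: y≈12.030523, sp=-3, e=sp−y≈-15.030523; I≈-11.689794, D=e−e_prev≈-26.760406; u=2·(-15.030523)+5/4·(-11.689794)+1/4·(-26.760406)≈-51.363391; next y=3/10·12.030523+1/2·(-51.363391)≈-22.072538
n=9: y≈-22.072538, sp=-3, e=sp−y≈19.072538; I≈7.382744, D=e−e_prev≈34.103062; u=2·19.072538+5/4·7.382744+1/4·34.103062≈55.899273; next y=3/10·(-22.072538)+1/2·55.899273≈21.327875
n=10: y≈21.327875, sp=-3, e=sp−y≈-24.327875; I≈-16.945130, D=e−e_prev≈-43.400413; u=2·(-24.327875)+5/4·(-16.945130)+1/4·(-43.400413)≈-80.687266; next y=3/10·21.327875+1/2·(-80.687266)≈-33.945271
n=11: y≈-33.945271, sp=-3, e=sp−y≈30.945271; I≈14.000140, D=e−e_prev≈55.273145; u=2·30.945271+5/4·14.000140+1/4·55.273145≈93.209003; next y=3/10·(-33.945271)+1/2·93.209003≈36.420920
n=12: y≈36.420920, sp=-3, e=sp−y≈-39.420920; I≈-25.420780, D=e−e_prev≈-70.366191; u=2·(-39.420920)+5/4·(-25.420780)+1/4·(-70.366191)≈-128.209363; next y=3/10·36.420920+1/2·(-128.209363)≈-53.178406
n=13: y≈-53.178406, sp=-3, e=sp−y≈50.178406; I≈24.757625, D=e−e_prev≈89.599326; u=2·50.178406+5/4·24.757625+1/4·89.599326≈153.703674; next y=3/10·(-53.178406)+1/2·153.703674≈60.898316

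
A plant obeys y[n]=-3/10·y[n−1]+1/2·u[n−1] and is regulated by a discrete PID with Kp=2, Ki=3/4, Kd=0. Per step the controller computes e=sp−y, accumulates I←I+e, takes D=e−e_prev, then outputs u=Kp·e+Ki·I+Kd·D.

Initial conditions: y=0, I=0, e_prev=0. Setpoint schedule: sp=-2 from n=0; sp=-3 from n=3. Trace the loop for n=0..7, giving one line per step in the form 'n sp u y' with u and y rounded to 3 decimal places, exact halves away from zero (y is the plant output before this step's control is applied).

0 -2 -5.500 0.000
1 -2 0.563 -2.750
2 -2 -9.480 1.106
3 -3 2.430 -5.072
4 -3 -17.489 2.737
5 -3 12.039 -9.565
6 -3 -33.787 8.889
7 -3 35.532 -19.560

(exact arithmetic carried between steps; '≈' marks a value shown rounded to 6 d.p. or computed from one; I and e_prev carry over from the previous line; the table rounds u and y to 3 d.p., halves away from zero)
n=0: y=0, sp=-2, e=sp−y=-2; I=-2, D=e−e_prev=-2; u=2·(-2)+3/4·(-2)+0·(-2)=-5.5; next y=-3/10·0+1/2·(-5.5)=-2.75
n=1: y=-2.75, sp=-2, e=sp−y=0.75; I=-1.25, D=e−e_prev=2.75; u=2·0.75+3/4·(-1.25)+0·2.75=0.5625; next y=-3/10·(-2.75)+1/2·0.5625=1.10625
n=2: y=1.10625, sp=-2, e=sp−y=-3.10625; I=-4.35625, D=e−e_prev=-3.85625; u=2·(-3.10625)+3/4·(-4.35625)+0·(-3.85625)≈-9.479688; next y=-3/10·1.10625+1/2·(-9.479688)≈-5.071719
n=3: y≈-5.071719, sp=-3, e=sp−y≈2.071719; I≈-2.284531, D=e−e_prev≈5.177969; u=2·2.071719+3/4·(-2.284531)+0·5.177969≈2.430039; next y=-3/10·(-5.071719)+1/2·2.430039≈2.736535
n=4: y≈2.736535, sp=-3, e=sp−y≈-5.736535; I≈-8.021066, D=e−e_prev≈-7.808254; u=2·(-5.736535)+3/4·(-8.021066)+0·(-7.808254)≈-17.488870; next y=-3/10·2.736535+1/2·(-17.488870)≈-9.565396
n=5: y≈-9.565396, sp=-3, e=sp−y≈6.565396; I≈-1.455671, D=e−e_prev≈12.301931; u=2·6.565396+3/4·(-1.455671)+0·12.301931≈12.039038; next y=-3/10·(-9.565396)+1/2·12.039038≈8.889138
n=6: y≈8.889138, sp=-3, e=sp−y≈-11.889138; I≈-13.344809, D=e−e_prev≈-18.454533; u=2·(-11.889138)+3/4·(-13.344809)+0·(-18.454533)≈-33.786882; next y=-3/10·8.889138+1/2·(-33.786882)≈-19.560182
n=7: y≈-19.560182, sp=-3, e=sp−y≈16.560182; I≈3.215374, D=e−e_prev≈28.449320; u=2·16.560182+3/4·3.215374+0·28.449320≈35.531895; next y=-3/10·(-19.560182)+1/2·35.531895≈23.634002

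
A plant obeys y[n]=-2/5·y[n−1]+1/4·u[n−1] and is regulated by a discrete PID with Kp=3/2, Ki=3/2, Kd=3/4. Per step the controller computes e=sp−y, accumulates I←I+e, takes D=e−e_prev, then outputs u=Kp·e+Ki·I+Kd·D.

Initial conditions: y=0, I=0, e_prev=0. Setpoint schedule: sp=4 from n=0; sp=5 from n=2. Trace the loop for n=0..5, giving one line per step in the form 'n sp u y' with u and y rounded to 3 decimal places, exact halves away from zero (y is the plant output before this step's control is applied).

(exact arithmetic carried between steps; '≈' marks a value shown rounded to 6 d.p. or computed from one; I and e_prev carry over from the previous line; the table rounds u and y to 3 d.p., halves away from zero)
n=0: y=0, sp=4, e=sp−y=4; I=4, D=e−e_prev=4; u=3/2·4+3/2·4+3/4·4=15; next y=-2/5·0+1/4·15=3.75
n=1: y=3.75, sp=4, e=sp−y=0.25; I=4.25, D=e−e_prev=-3.75; u=3/2·0.25+3/2·4.25+3/4·(-3.75)=3.9375; next y=-2/5·3.75+1/4·3.9375=-0.515625
n=2: y=-0.515625, sp=5, e=sp−y=5.515625; I=9.765625, D=e−e_prev=5.265625; u=3/2·5.515625+3/2·9.765625+3/4·5.265625≈26.871094; next y=-2/5·(-0.515625)+1/4·26.871094≈6.924023
n=3: y≈6.924023, sp=5, e=sp−y≈-1.924023; I≈7.841602, D=e−e_prev≈-7.439648; u=3/2·(-1.924023)+3/2·7.841602+3/4·(-7.439648)≈3.296631; next y=-2/5·6.924023+1/4·3.296631≈-1.945452
n=4: y≈-1.945452, sp=5, e=sp−y≈6.945452; I≈14.787053, D=e−e_prev≈8.869475; u=3/2·6.945452+3/2·14.787053+3/4·8.869475≈39.250864; next y=-2/5·(-1.945452)+1/4·39.250864≈10.590897
n=5: y≈10.590897, sp=5, e=sp−y≈-5.590897; I≈9.196157, D=e−e_prev≈-12.536348; u=3/2·(-5.590897)+3/2·9.196157+3/4·(-12.536348)≈-3.994371; next y=-2/5·10.590897+1/4·(-3.994371)≈-5.234951

0 4 15.000 0.000
1 4 3.938 3.750
2 5 26.871 -0.516
3 5 3.297 6.924
4 5 39.251 -1.945
5 5 -3.994 10.591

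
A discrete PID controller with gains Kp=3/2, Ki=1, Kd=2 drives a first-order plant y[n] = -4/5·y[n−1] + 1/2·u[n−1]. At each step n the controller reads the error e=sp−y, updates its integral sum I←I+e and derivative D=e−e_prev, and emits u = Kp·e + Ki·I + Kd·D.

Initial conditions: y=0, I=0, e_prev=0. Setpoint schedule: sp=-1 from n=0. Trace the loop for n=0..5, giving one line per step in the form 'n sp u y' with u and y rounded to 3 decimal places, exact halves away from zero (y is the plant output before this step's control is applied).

(exact arithmetic carried between steps; '≈' marks a value shown rounded to 6 d.p. or computed from one; I and e_prev carry over from the previous line; the table rounds u and y to 3 d.p., halves away from zero)
n=0: y=0, sp=-1, e=sp−y=-1; I=-1, D=e−e_prev=-1; u=3/2·(-1)+1·(-1)+2·(-1)=-4.5; next y=-4/5·0+1/2·(-4.5)=-2.25
n=1: y=-2.25, sp=-1, e=sp−y=1.25; I=0.25, D=e−e_prev=2.25; u=3/2·1.25+1·0.25+2·2.25=6.625; next y=-4/5·(-2.25)+1/2·6.625=5.1125
n=2: y=5.1125, sp=-1, e=sp−y=-6.1125; I=-5.8625, D=e−e_prev=-7.3625; u=3/2·(-6.1125)+1·(-5.8625)+2·(-7.3625)=-29.75625; next y=-4/5·5.1125+1/2·(-29.75625)=-18.968125
n=3: y=-18.968125, sp=-1, e=sp−y=17.968125; I=12.105625, D=e−e_prev=24.080625; u=3/2·17.968125+1·12.105625+2·24.080625≈87.219063; next y=-4/5·(-18.968125)+1/2·87.219063≈58.784031
n=4: y≈58.784031, sp=-1, e=sp−y≈-59.784031; I≈-47.678406, D=e−e_prev≈-77.752156; u=3/2·(-59.784031)+1·(-47.678406)+2·(-77.752156)≈-292.858766; next y=-4/5·58.784031+1/2·(-292.858766)≈-193.456608
n=5: y≈-193.456608, sp=-1, e=sp−y≈192.456608; I≈144.778202, D=e−e_prev≈252.240639; u=3/2·192.456608+1·144.778202+2·252.240639≈937.944391; next y=-4/5·(-193.456608)+1/2·937.944391≈623.737482

0 -1 -4.500 0.000
1 -1 6.625 -2.250
2 -1 -29.756 5.113
3 -1 87.219 -18.968
4 -1 -292.859 58.784
5 -1 937.944 -193.457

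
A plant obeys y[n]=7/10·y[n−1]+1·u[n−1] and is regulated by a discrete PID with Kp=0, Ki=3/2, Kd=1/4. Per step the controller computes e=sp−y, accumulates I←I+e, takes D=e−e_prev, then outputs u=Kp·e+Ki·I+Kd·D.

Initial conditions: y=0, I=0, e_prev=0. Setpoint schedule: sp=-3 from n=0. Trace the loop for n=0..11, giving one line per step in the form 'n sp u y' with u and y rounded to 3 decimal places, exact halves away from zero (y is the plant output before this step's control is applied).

0 -3 -5.250 0.000
1 -3 0.188 -5.250
2 -3 -0.834 -3.488
3 -3 -0.033 -3.276
4 -3 -1.228 -2.326
5 -3 -1.073 -2.857
6 -3 -1.042 -3.073
7 -3 -0.776 -3.193
8 -3 -0.834 -3.012
9 -3 -0.892 -2.942
10 -3 -0.944 -2.952
11 -3 -0.916 -3.011

(exact arithmetic carried between steps; '≈' marks a value shown rounded to 6 d.p. or computed from one; I and e_prev carry over from the previous line; the table rounds u and y to 3 d.p., halves away from zero)
n=0: y=0, sp=-3, e=sp−y=-3; I=-3, D=e−e_prev=-3; u=0·(-3)+3/2·(-3)+1/4·(-3)=-5.25; next y=7/10·0+1·(-5.25)=-5.25
n=1: y=-5.25, sp=-3, e=sp−y=2.25; I=-0.75, D=e−e_prev=5.25; u=0·2.25+3/2·(-0.75)+1/4·5.25=0.1875; next y=7/10·(-5.25)+1·0.1875=-3.4875
n=2: y=-3.4875, sp=-3, e=sp−y=0.4875; I=-0.2625, D=e−e_prev=-1.7625; u=0·0.4875+3/2·(-0.2625)+1/4·(-1.7625)=-0.834375; next y=7/10·(-3.4875)+1·(-0.834375)=-3.275625
n=3: y=-3.275625, sp=-3, e=sp−y=0.275625; I=0.013125, D=e−e_prev=-0.211875; u=0·0.275625+3/2·0.013125+1/4·(-0.211875)≈-0.033281; next y=7/10·(-3.275625)+1·(-0.033281)≈-2.326219
n=4: y≈-2.326219, sp=-3, e=sp−y≈-0.673781; I≈-0.660656, D=e−e_prev≈-0.949406; u=0·(-0.673781)+3/2·(-0.660656)+1/4·(-0.949406)≈-1.228336; next y=7/10·(-2.326219)+1·(-1.228336)≈-2.856689
n=5: y≈-2.856689, sp=-3, e=sp−y≈-0.143311; I≈-0.803967, D=e−e_prev≈0.530470; u=0·(-0.143311)+3/2·(-0.803967)+1/4·0.530470≈-1.073333; next y=7/10·(-2.856689)+1·(-1.073333)≈-3.073016
n=6: y≈-3.073016, sp=-3, e=sp−y≈0.073016; I≈-0.730952, D=e−e_prev≈0.216326; u=0·0.073016+3/2·(-0.730952)+1/4·0.216326≈-1.042346; next y=7/10·(-3.073016)+1·(-1.042346)≈-3.193457
n=7: y≈-3.193457, sp=-3, e=sp−y≈0.193457; I≈-0.537495, D=e−e_prev≈0.120441; u=0·0.193457+3/2·(-0.537495)+1/4·0.120441≈-0.776132; next y=7/10·(-3.193457)+1·(-0.776132)≈-3.011552
n=8: y≈-3.011552, sp=-3, e=sp−y≈0.011552; I≈-0.525943, D=e−e_prev≈-0.181905; u=0·0.011552+3/2·(-0.525943)+1/4·(-0.181905)≈-0.834391; next y=7/10·(-3.011552)+1·(-0.834391)≈-2.942477
n=9: y≈-2.942477, sp=-3, e=sp−y≈-0.057523; I≈-0.583466, D=e−e_prev≈-0.069075; u=0·(-0.057523)+3/2·(-0.583466)+1/4·(-0.069075)≈-0.892468; next y=7/10·(-2.942477)+1·(-0.892468)≈-2.952202
n=10: y≈-2.952202, sp=-3, e=sp−y≈-0.047798; I≈-0.631264, D=e−e_prev≈0.009724; u=0·(-0.047798)+3/2·(-0.631264)+1/4·0.009724≈-0.944465; next y=7/10·(-2.952202)+1·(-0.944465)≈-3.011007
n=11: y≈-3.011007, sp=-3, e=sp−y≈0.011007; I≈-0.620258, D=e−e_prev≈0.058805; u=0·0.011007+3/2·(-0.620258)+1/4·0.058805≈-0.915685; next y=7/10·(-3.011007)+1·(-0.915685)≈-3.023390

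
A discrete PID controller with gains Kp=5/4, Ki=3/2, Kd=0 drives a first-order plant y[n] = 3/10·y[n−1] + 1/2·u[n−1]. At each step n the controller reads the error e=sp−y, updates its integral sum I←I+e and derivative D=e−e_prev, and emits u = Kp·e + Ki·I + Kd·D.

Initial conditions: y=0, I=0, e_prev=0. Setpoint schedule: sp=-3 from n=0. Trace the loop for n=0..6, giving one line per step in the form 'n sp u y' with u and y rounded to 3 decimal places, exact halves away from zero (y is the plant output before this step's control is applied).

0 -3 -8.250 0.000
1 -3 -1.406 -4.125
2 -3 -5.726 -1.941
3 -3 -3.178 -3.445
4 -3 -4.773 -2.622
5 -3 -3.825 -3.173
6 -3 -4.414 -2.864

(exact arithmetic carried between steps; '≈' marks a value shown rounded to 6 d.p. or computed from one; I and e_prev carry over from the previous line; the table rounds u and y to 3 d.p., halves away from zero)
n=0: y=0, sp=-3, e=sp−y=-3; I=-3, D=e−e_prev=-3; u=5/4·(-3)+3/2·(-3)+0·(-3)=-8.25; next y=3/10·0+1/2·(-8.25)=-4.125
n=1: y=-4.125, sp=-3, e=sp−y=1.125; I=-1.875, D=e−e_prev=4.125; u=5/4·1.125+3/2·(-1.875)+0·4.125=-1.40625; next y=3/10·(-4.125)+1/2·(-1.40625)=-1.940625
n=2: y=-1.940625, sp=-3, e=sp−y=-1.059375; I=-2.934375, D=e−e_prev=-2.184375; u=5/4·(-1.059375)+3/2·(-2.934375)+0·(-2.184375)≈-5.725781; next y=3/10·(-1.940625)+1/2·(-5.725781)≈-3.445078
n=3: y≈-3.445078, sp=-3, e=sp−y≈0.445078; I≈-2.489297, D=e−e_prev≈1.504453; u=5/4·0.445078+3/2·(-2.489297)+0·1.504453≈-3.177598; next y=3/10·(-3.445078)+1/2·(-3.177598)≈-2.622322
n=4: y≈-2.622322, sp=-3, e=sp−y≈-0.377678; I≈-2.866975, D=e−e_prev≈-0.822756; u=5/4·(-0.377678)+3/2·(-2.866975)+0·(-0.822756)≈-4.772559; next y=3/10·(-2.622322)+1/2·(-4.772559)≈-3.172976
n=5: y≈-3.172976, sp=-3, e=sp−y≈0.172976; I≈-2.693998, D=e−e_prev≈0.550654; u=5/4·0.172976+3/2·(-2.693998)+0·0.550654≈-3.824777; next y=3/10·(-3.172976)+1/2·(-3.824777)≈-2.864282
n=6: y≈-2.864282, sp=-3, e=sp−y≈-0.135718; I≈-2.829717, D=e−e_prev≈-0.308695; u=5/4·(-0.135718)+3/2·(-2.829717)+0·(-0.308695)≈-4.414223; next y=3/10·(-2.864282)+1/2·(-4.414223)≈-3.066396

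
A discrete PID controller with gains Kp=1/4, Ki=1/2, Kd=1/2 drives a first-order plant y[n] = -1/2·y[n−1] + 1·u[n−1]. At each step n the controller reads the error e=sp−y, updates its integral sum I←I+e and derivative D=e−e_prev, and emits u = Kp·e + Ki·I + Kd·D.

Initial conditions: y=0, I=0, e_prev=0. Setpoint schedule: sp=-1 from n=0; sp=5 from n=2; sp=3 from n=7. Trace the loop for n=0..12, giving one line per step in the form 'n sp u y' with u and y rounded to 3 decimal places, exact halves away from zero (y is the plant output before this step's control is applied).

(exact arithmetic carried between steps; '≈' marks a value shown rounded to 6 d.p. or computed from one; I and e_prev carry over from the previous line; the table rounds u and y to 3 d.p., halves away from zero)
n=0: y=0, sp=-1, e=sp−y=-1; I=-1, D=e−e_prev=-1; u=1/4·(-1)+1/2·(-1)+1/2·(-1)=-1.25; next y=-1/2·0+1·(-1.25)=-1.25
n=1: y=-1.25, sp=-1, e=sp−y=0.25; I=-0.75, D=e−e_prev=1.25; u=1/4·0.25+1/2·(-0.75)+1/2·1.25=0.3125; next y=-1/2·(-1.25)+1·0.3125=0.9375
n=2: y=0.9375, sp=5, e=sp−y=4.0625; I=3.3125, D=e−e_prev=3.8125; u=1/4·4.0625+1/2·3.3125+1/2·3.8125=4.578125; next y=-1/2·0.9375+1·4.578125=4.109375
n=3: y=4.109375, sp=5, e=sp−y=0.890625; I=4.203125, D=e−e_prev=-3.171875; u=1/4·0.890625+1/2·4.203125+1/2·(-3.171875)≈0.738281; next y=-1/2·4.109375+1·0.738281≈-1.316406
n=4: y≈-1.316406, sp=5, e=sp−y≈6.316406; I≈10.519531, D=e−e_prev≈5.425781; u=1/4·6.316406+1/2·10.519531+1/2·5.425781≈9.551758; next y=-1/2·(-1.316406)+1·9.551758≈10.209961
n=5: y≈10.209961, sp=5, e=sp−y≈-5.209961; I≈5.309570, D=e−e_prev≈-11.526367; u=1/4·(-5.209961)+1/2·5.309570+1/2·(-11.526367)≈-4.410889; next y=-1/2·10.209961+1·(-4.410889)≈-9.515869
n=6: y≈-9.515869, sp=5, e=sp−y≈14.515869; I≈19.825439, D=e−e_prev≈19.725830; u=1/4·14.515869+1/2·19.825439+1/2·19.725830≈23.404602; next y=-1/2·(-9.515869)+1·23.404602≈28.162537
n=7: y≈28.162537, sp=3, e=sp−y≈-25.162537; I≈-5.337097, D=e−e_prev≈-39.678406; u=1/4·(-25.162537)+1/2·(-5.337097)+1/2·(-39.678406)≈-28.798386; next y=-1/2·28.162537+1·(-28.798386)≈-42.879654
n=8: y≈-42.879654, sp=3, e=sp−y≈45.879654; I≈40.542557, D=e−e_prev≈71.042191; u=1/4·45.879654+1/2·40.542557+1/2·71.042191≈67.262287; next y=-1/2·(-42.879654)+1·67.262287≈88.702114
n=9: y≈88.702114, sp=3, e=sp−y≈-85.702114; I≈-45.159557, D=e−e_prev≈-131.581768; u=1/4·(-85.702114)+1/2·(-45.159557)+1/2·(-131.581768)≈-109.796191; next y=-1/2·88.702114+1·(-109.796191)≈-154.147248
n=10: y≈-154.147248, sp=3, e=sp−y≈157.147248; I≈111.987691, D=e−e_prev≈242.849362; u=1/4·157.147248+1/2·111.987691+1/2·242.849362≈216.705339; next y=-1/2·(-154.147248)+1·216.705339≈293.778963
n=11: y≈293.778963, sp=3, e=sp−y≈-290.778963; I≈-178.791272, D=e−e_prev≈-447.926211; u=1/4·(-290.778963)+1/2·(-178.791272)+1/2·(-447.926211)≈-386.053482; next y=-1/2·293.778963+1·(-386.053482)≈-532.942964
n=12: y≈-532.942964, sp=3, e=sp−y≈535.942964; I≈357.151692, D=e−e_prev≈826.721927; u=1/4·535.942964+1/2·357.151692+1/2·826.721927≈725.922550; next y=-1/2·(-532.942964)+1·725.922550≈992.394032

0 -1 -1.250 0.000
1 -1 0.313 -1.250
2 5 4.578 0.938
3 5 0.738 4.109
4 5 9.552 -1.316
5 5 -4.411 10.210
6 5 23.405 -9.516
7 3 -28.798 28.163
8 3 67.262 -42.880
9 3 -109.796 88.702
10 3 216.705 -154.147
11 3 -386.053 293.779
12 3 725.923 -532.943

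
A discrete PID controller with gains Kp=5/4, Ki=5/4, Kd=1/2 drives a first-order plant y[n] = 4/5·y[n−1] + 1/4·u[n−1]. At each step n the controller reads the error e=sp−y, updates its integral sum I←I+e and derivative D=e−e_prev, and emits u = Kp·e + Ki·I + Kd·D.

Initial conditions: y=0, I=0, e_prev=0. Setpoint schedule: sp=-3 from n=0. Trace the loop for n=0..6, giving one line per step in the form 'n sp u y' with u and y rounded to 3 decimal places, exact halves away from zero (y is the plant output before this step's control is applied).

0 -3 -9.000 0.000
1 -3 -4.500 -2.250
2 -3 -4.538 -2.925
3 -3 -3.321 -3.474
4 -3 -2.597 -3.610
5 -3 -2.120 -3.537
6 -3 -1.945 -3.360

(exact arithmetic carried between steps; '≈' marks a value shown rounded to 6 d.p. or computed from one; I and e_prev carry over from the previous line; the table rounds u and y to 3 d.p., halves away from zero)
n=0: y=0, sp=-3, e=sp−y=-3; I=-3, D=e−e_prev=-3; u=5/4·(-3)+5/4·(-3)+1/2·(-3)=-9; next y=4/5·0+1/4·(-9)=-2.25
n=1: y=-2.25, sp=-3, e=sp−y=-0.75; I=-3.75, D=e−e_prev=2.25; u=5/4·(-0.75)+5/4·(-3.75)+1/2·2.25=-4.5; next y=4/5·(-2.25)+1/4·(-4.5)=-2.925
n=2: y=-2.925, sp=-3, e=sp−y=-0.075; I=-3.825, D=e−e_prev=0.675; u=5/4·(-0.075)+5/4·(-3.825)+1/2·0.675=-4.5375; next y=4/5·(-2.925)+1/4·(-4.5375)=-3.474375
n=3: y=-3.474375, sp=-3, e=sp−y=0.474375; I=-3.350625, D=e−e_prev=0.549375; u=5/4·0.474375+5/4·(-3.350625)+1/2·0.549375=-3.320625; next y=4/5·(-3.474375)+1/4·(-3.320625)≈-3.609656
n=4: y≈-3.609656, sp=-3, e=sp−y≈0.609656; I≈-2.740969, D=e−e_prev≈0.135281; u=5/4·0.609656+5/4·(-2.740969)+1/2·0.135281≈-2.5965; next y=4/5·(-3.609656)+1/4·(-2.5965)≈-3.53685
n=5: y=-3.53685, sp=-3, e=sp−y=0.53685; I≈-2.204119, D=e−e_prev≈-0.072806; u=5/4·0.53685+5/4·(-2.204119)+1/2·(-0.072806)≈-2.120489; next y=4/5·(-3.53685)+1/4·(-2.120489)≈-3.359602
n=6: y≈-3.359602, sp=-3, e=sp−y≈0.359602; I≈-1.844516, D=e−e_prev≈-0.177248; u=5/4·0.359602+5/4·(-1.844516)+1/2·(-0.177248)≈-1.944767; next y=4/5·(-3.359602)+1/4·(-1.944767)≈-3.173873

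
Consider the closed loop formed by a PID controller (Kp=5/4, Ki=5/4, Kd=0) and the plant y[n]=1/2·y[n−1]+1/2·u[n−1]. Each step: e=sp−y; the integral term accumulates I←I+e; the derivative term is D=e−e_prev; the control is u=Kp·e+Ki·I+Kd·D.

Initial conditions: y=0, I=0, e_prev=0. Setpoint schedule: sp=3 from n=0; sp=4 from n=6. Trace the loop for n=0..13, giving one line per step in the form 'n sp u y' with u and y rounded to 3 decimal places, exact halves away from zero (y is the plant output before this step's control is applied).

(exact arithmetic carried between steps; '≈' marks a value shown rounded to 6 d.p. or computed from one; I and e_prev carry over from the previous line; the table rounds u and y to 3 d.p., halves away from zero)
n=0: y=0, sp=3, e=sp−y=3; I=3, D=e−e_prev=3; u=5/4·3+5/4·3+0·3=7.5; next y=1/2·0+1/2·7.5=3.75
n=1: y=3.75, sp=3, e=sp−y=-0.75; I=2.25, D=e−e_prev=-3.75; u=5/4·(-0.75)+5/4·2.25+0·(-3.75)=1.875; next y=1/2·3.75+1/2·1.875=2.8125
n=2: y=2.8125, sp=3, e=sp−y=0.1875; I=2.4375, D=e−e_prev=0.9375; u=5/4·0.1875+5/4·2.4375+0·0.9375=3.28125; next y=1/2·2.8125+1/2·3.28125=3.046875
n=3: y=3.046875, sp=3, e=sp−y=-0.046875; I=2.390625, D=e−e_prev=-0.234375; u=5/4·(-0.046875)+5/4·2.390625+0·(-0.234375)≈2.929688; next y=1/2·3.046875+1/2·2.929688≈2.988281
n=4: y≈2.988281, sp=3, e=sp−y≈0.011719; I≈2.402344, D=e−e_prev≈0.058594; u=5/4·0.011719+5/4·2.402344+0·0.058594≈3.017578; next y=1/2·2.988281+1/2·3.017578≈3.002930
n=5: y≈3.002930, sp=3, e=sp−y≈-0.002930; I≈2.399414, D=e−e_prev≈-0.014648; u=5/4·(-0.002930)+5/4·2.399414+0·(-0.014648)≈2.995605; next y=1/2·3.002930+1/2·2.995605≈2.999268
n=6: y≈2.999268, sp=4, e=sp−y≈1.000732; I≈3.400146, D=e−e_prev≈1.003662; u=5/4·1.000732+5/4·3.400146+0·1.003662≈5.501099; next y=1/2·2.999268+1/2·5.501099≈4.250183
n=7: y≈4.250183, sp=4, e=sp−y≈-0.250183; I≈3.149963, D=e−e_prev≈-1.250916; u=5/4·(-0.250183)+5/4·3.149963+0·(-1.250916)≈3.624725; next y=1/2·4.250183+1/2·3.624725≈3.937454
n=8: y≈3.937454, sp=4, e=sp−y≈0.062546; I≈3.212509, D=e−e_prev≈0.312729; u=5/4·0.062546+5/4·3.212509+0·0.312729≈4.093819; next y=1/2·3.937454+1/2·4.093819≈4.015636
n=9: y≈4.015636, sp=4, e=sp−y≈-0.015636; I≈3.196873, D=e−e_prev≈-0.078182; u=5/4·(-0.015636)+5/4·3.196873+0·(-0.078182)≈3.976545; next y=1/2·4.015636+1/2·3.976545≈3.996091
n=10: y≈3.996091, sp=4, e=sp−y≈0.003909; I≈3.200782, D=e−e_prev≈0.019546; u=5/4·0.003909+5/4·3.200782+0·0.019546≈4.005864; next y=1/2·3.996091+1/2·4.005864≈4.000977
n=11: y≈4.000977, sp=4, e=sp−y≈-0.000977; I≈3.199805, D=e−e_prev≈-0.004886; u=5/4·(-0.000977)+5/4·3.199805+0·(-0.004886)≈3.998534; next y=1/2·4.000977+1/2·3.998534≈3.999756
n=12: y≈3.999756, sp=4, e=sp−y≈0.000244; I≈3.200049, D=e−e_prev≈0.001222; u=5/4·0.000244+5/4·3.200049+0·0.001222≈4.000366; next y=1/2·3.999756+1/2·4.000366≈4.000061
n=13: y≈4.000061, sp=4, e=sp−y≈-0.000061; I≈3.199988, D=e−e_prev≈-0.000305; u=5/4·(-0.000061)+5/4·3.199988+0·(-0.000305)≈3.999908; next y=1/2·4.000061+1/2·3.999908≈3.999985

0 3 7.500 0.000
1 3 1.875 3.750
2 3 3.281 2.813
3 3 2.930 3.047
4 3 3.018 2.988
5 3 2.996 3.003
6 4 5.501 2.999
7 4 3.625 4.250
8 4 4.094 3.937
9 4 3.977 4.016
10 4 4.006 3.996
11 4 3.999 4.001
12 4 4.000 4.000
13 4 4.000 4.000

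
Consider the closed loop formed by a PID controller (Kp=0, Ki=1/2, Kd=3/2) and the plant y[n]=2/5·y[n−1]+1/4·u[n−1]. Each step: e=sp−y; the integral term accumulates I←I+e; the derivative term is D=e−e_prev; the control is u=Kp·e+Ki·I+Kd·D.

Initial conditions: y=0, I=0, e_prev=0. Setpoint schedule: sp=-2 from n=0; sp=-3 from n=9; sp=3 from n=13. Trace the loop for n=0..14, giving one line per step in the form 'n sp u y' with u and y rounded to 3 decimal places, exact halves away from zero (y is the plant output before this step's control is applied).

0 -2 -4.000 0.000
1 -2 0.000 -1.000
2 -2 -3.200 -0.400
3 -2 -1.980 -0.960
4 -2 -3.502 -0.879
5 -2 -3.245 -1.227
6 -2 -4.004 -1.302
7 -2 -4.026 -1.522
8 -2 -4.407 -1.615
9 -3 -6.474 -1.748
10 -3 -4.660 -2.318
11 -3 -6.307 -2.092
12 -3 -5.780 -2.414
13 3 5.438 -2.410
14 3 -6.463 0.395

(exact arithmetic carried between steps; '≈' marks a value shown rounded to 6 d.p. or computed from one; I and e_prev carry over from the previous line; the table rounds u and y to 3 d.p., halves away from zero)
n=0: y=0, sp=-2, e=sp−y=-2; I=-2, D=e−e_prev=-2; u=0·(-2)+1/2·(-2)+3/2·(-2)=-4; next y=2/5·0+1/4·(-4)=-1
n=1: y=-1, sp=-2, e=sp−y=-1; I=-3, D=e−e_prev=1; u=0·(-1)+1/2·(-3)+3/2·1=0; next y=2/5·(-1)+1/4·0=-0.4
n=2: y=-0.4, sp=-2, e=sp−y=-1.6; I=-4.6, D=e−e_prev=-0.6; u=0·(-1.6)+1/2·(-4.6)+3/2·(-0.6)=-3.2; next y=2/5·(-0.4)+1/4·(-3.2)=-0.96
n=3: y=-0.96, sp=-2, e=sp−y=-1.04; I=-5.64, D=e−e_prev=0.56; u=0·(-1.04)+1/2·(-5.64)+3/2·0.56=-1.98; next y=2/5·(-0.96)+1/4·(-1.98)=-0.879
n=4: y=-0.879, sp=-2, e=sp−y=-1.121; I=-6.761, D=e−e_prev=-0.081; u=0·(-1.121)+1/2·(-6.761)+3/2·(-0.081)=-3.502; next y=2/5·(-0.879)+1/4·(-3.502)=-1.2271
n=5: y=-1.2271, sp=-2, e=sp−y=-0.7729; I=-7.5339, D=e−e_prev=0.3481; u=0·(-0.7729)+1/2·(-7.5339)+3/2·0.3481=-3.2448; next y=2/5·(-1.2271)+1/4·(-3.2448)=-1.30204
n=6: y=-1.30204, sp=-2, e=sp−y=-0.69796; I=-8.23186, D=e−e_prev=0.07494; u=0·(-0.69796)+1/2·(-8.23186)+3/2·0.07494=-4.00352; next y=2/5·(-1.30204)+1/4·(-4.00352)=-1.521696
n=7: y=-1.521696, sp=-2, e=sp−y=-0.478304; I=-8.710164, D=e−e_prev=0.219656; u=0·(-0.478304)+1/2·(-8.710164)+3/2·0.219656=-4.025598; next y=2/5·(-1.521696)+1/4·(-4.025598)≈-1.615078
n=8: y≈-1.615078, sp=-2, e=sp−y≈-0.384922; I≈-9.095086, D=e−e_prev≈0.093382; u=0·(-0.384922)+1/2·(-9.095086)+3/2·0.093382≈-4.407470; next y=2/5·(-1.615078)+1/4·(-4.407470)≈-1.747899
n=9: y≈-1.747899, sp=-3, e=sp−y≈-1.252101; I≈-10.347187, D=e−e_prev≈-0.867179; u=0·(-1.252101)+1/2·(-10.347187)+3/2·(-0.867179)≈-6.474362; next y=2/5·(-1.747899)+1/4·(-6.474362)≈-2.317750
n=10: y≈-2.317750, sp=-3, e=sp−y≈-0.682250; I≈-11.029437, D=e−e_prev≈0.569851; u=0·(-0.682250)+1/2·(-11.029437)+3/2·0.569851≈-4.659942; next y=2/5·(-2.317750)+1/4·(-4.659942)≈-2.092085
n=11: y≈-2.092085, sp=-3, e=sp−y≈-0.907915; I≈-11.937352, D=e−e_prev≈-0.225665; u=0·(-0.907915)+1/2·(-11.937352)+3/2·(-0.225665)≈-6.307173; next y=2/5·(-2.092085)+1/4·(-6.307173)≈-2.413627
n=12: y≈-2.413627, sp=-3, e=sp−y≈-0.586373; I≈-12.523724, D=e−e_prev≈0.321542; u=0·(-0.586373)+1/2·(-12.523724)+3/2·0.321542≈-5.779549; next y=2/5·(-2.413627)+1/4·(-5.779549)≈-2.410338
n=13: y≈-2.410338, sp=3, e=sp−y≈5.410338; I≈-7.113386, D=e−e_prev≈5.996711; u=0·5.410338+1/2·(-7.113386)+3/2·5.996711≈5.438373; next y=2/5·(-2.410338)+1/4·5.438373≈0.395458
n=14: y≈0.395458, sp=3, e=sp−y≈2.604542; I≈-4.508844, D=e−e_prev≈-2.805796; u=0·2.604542+1/2·(-4.508844)+3/2·(-2.805796)≈-6.463116; next y=2/5·0.395458+1/4·(-6.463116)≈-1.457596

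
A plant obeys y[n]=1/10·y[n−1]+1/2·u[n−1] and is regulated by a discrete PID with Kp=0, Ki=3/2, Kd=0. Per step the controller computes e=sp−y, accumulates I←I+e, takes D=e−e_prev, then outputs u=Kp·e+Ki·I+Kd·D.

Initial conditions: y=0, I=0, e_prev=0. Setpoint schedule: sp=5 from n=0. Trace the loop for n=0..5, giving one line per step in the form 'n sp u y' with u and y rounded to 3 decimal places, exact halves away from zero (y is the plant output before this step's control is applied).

(exact arithmetic carried between steps; '≈' marks a value shown rounded to 6 d.p. or computed from one; I and e_prev carry over from the previous line; the table rounds u and y to 3 d.p., halves away from zero)
n=0: y=0, sp=5, e=sp−y=5; I=5, D=e−e_prev=5; u=0·5+3/2·5+0·5=7.5; next y=1/10·0+1/2·7.5=3.75
n=1: y=3.75, sp=5, e=sp−y=1.25; I=6.25, D=e−e_prev=-3.75; u=0·1.25+3/2·6.25+0·(-3.75)=9.375; next y=1/10·3.75+1/2·9.375=5.0625
n=2: y=5.0625, sp=5, e=sp−y=-0.0625; I=6.1875, D=e−e_prev=-1.3125; u=0·(-0.0625)+3/2·6.1875+0·(-1.3125)=9.28125; next y=1/10·5.0625+1/2·9.28125=5.146875
n=3: y=5.146875, sp=5, e=sp−y=-0.146875; I=6.040625, D=e−e_prev=-0.084375; u=0·(-0.146875)+3/2·6.040625+0·(-0.084375)≈9.060938; next y=1/10·5.146875+1/2·9.060938≈5.045156
n=4: y≈5.045156, sp=5, e=sp−y≈-0.045156; I≈5.995469, D=e−e_prev≈0.101719; u=0·(-0.045156)+3/2·5.995469+0·0.101719≈8.993203; next y=1/10·5.045156+1/2·8.993203≈5.001117
n=5: y≈5.001117, sp=5, e=sp−y≈-0.001117; I≈5.994352, D=e−e_prev≈0.044039; u=0·(-0.001117)+3/2·5.994352+0·0.044039≈8.991527; next y=1/10·5.001117+1/2·8.991527≈4.995875

0 5 7.500 0.000
1 5 9.375 3.750
2 5 9.281 5.063
3 5 9.061 5.147
4 5 8.993 5.045
5 5 8.992 5.001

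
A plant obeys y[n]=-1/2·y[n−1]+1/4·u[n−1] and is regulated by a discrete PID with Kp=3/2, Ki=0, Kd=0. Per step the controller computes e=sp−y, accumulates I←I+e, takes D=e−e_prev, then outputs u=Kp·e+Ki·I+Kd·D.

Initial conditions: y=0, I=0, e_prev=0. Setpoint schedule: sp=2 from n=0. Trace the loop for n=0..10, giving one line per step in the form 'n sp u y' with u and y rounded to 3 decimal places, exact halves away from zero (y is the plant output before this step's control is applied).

0 2 3.000 0.000
1 2 1.875 0.750
2 2 2.859 0.094
3 2 1.998 0.668
4 2 2.752 0.166
5 2 2.092 0.605
6 2 2.669 0.220
7 2 2.164 0.557
8 2 2.606 0.263
9 2 2.220 0.520
10 2 2.558 0.295

(exact arithmetic carried between steps; '≈' marks a value shown rounded to 6 d.p. or computed from one; I and e_prev carry over from the previous line; the table rounds u and y to 3 d.p., halves away from zero)
n=0: y=0, sp=2, e=sp−y=2; I=2, D=e−e_prev=2; u=3/2·2+0·2+0·2=3; next y=-1/2·0+1/4·3=0.75
n=1: y=0.75, sp=2, e=sp−y=1.25; I=3.25, D=e−e_prev=-0.75; u=3/2·1.25+0·3.25+0·(-0.75)=1.875; next y=-1/2·0.75+1/4·1.875=0.09375
n=2: y=0.09375, sp=2, e=sp−y=1.90625; I=5.15625, D=e−e_prev=0.65625; u=3/2·1.90625+0·5.15625+0·0.65625=2.859375; next y=-1/2·0.09375+1/4·2.859375≈0.667969
n=3: y≈0.667969, sp=2, e=sp−y≈1.332031; I≈6.488281, D=e−e_prev≈-0.574219; u=3/2·1.332031+0·6.488281+0·(-0.574219)≈1.998047; next y=-1/2·0.667969+1/4·1.998047≈0.165527
n=4: y≈0.165527, sp=2, e=sp−y≈1.834473; I≈8.322754, D=e−e_prev≈0.502441; u=3/2·1.834473+0·8.322754+0·0.502441≈2.751709; next y=-1/2·0.165527+1/4·2.751709≈0.605164
n=5: y≈0.605164, sp=2, e=sp−y≈1.394836; I≈9.717590, D=e−e_prev≈-0.439636; u=3/2·1.394836+0·9.717590+0·(-0.439636)≈2.092255; next y=-1/2·0.605164+1/4·2.092255≈0.220482
n=6: y≈0.220482, sp=2, e=sp−y≈1.779518; I≈11.497108, D=e−e_prev≈0.384682; u=3/2·1.779518+0·11.497108+0·0.384682≈2.669277; next y=-1/2·0.220482+1/4·2.669277≈0.557078
n=7: y≈0.557078, sp=2, e=sp−y≈1.442922; I≈12.940030, D=e−e_prev≈-0.336596; u=3/2·1.442922+0·12.940030+0·(-0.336596)≈2.164382; next y=-1/2·0.557078+1/4·2.164382≈0.262556
n=8: y≈0.262556, sp=2, e=sp−y≈1.737444; I≈14.677474, D=e−e_prev≈0.294522; u=3/2·1.737444+0·14.677474+0·0.294522≈2.606165; next y=-1/2·0.262556+1/4·2.606165≈0.520263
n=9: y≈0.520263, sp=2, e=sp−y≈1.479737; I≈16.157211, D=e−e_prev≈-0.257707; u=3/2·1.479737+0·16.157211+0·(-0.257707)≈2.219605; next y=-1/2·0.520263+1/4·2.219605≈0.294770
n=10: y≈0.294770, sp=2, e=sp−y≈1.705230; I≈17.862441, D=e−e_prev≈0.225493; u=3/2·1.705230+0·17.862441+0·0.225493≈2.557845; next y=-1/2·0.294770+1/4·2.557845≈0.492076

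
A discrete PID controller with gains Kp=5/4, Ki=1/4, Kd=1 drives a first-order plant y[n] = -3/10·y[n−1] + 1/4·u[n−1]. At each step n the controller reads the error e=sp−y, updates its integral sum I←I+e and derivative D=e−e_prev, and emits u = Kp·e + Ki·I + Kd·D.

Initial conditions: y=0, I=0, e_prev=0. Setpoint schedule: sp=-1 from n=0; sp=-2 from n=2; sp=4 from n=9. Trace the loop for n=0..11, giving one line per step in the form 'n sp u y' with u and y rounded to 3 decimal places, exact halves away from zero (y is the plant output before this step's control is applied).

(exact arithmetic carried between steps; '≈' marks a value shown rounded to 6 d.p. or computed from one; I and e_prev carry over from the previous line; the table rounds u and y to 3 d.p., halves away from zero)
n=0: y=0, sp=-1, e=sp−y=-1; I=-1, D=e−e_prev=-1; u=5/4·(-1)+1/4·(-1)+1·(-1)=-2.5; next y=-3/10·0+1/4·(-2.5)=-0.625
n=1: y=-0.625, sp=-1, e=sp−y=-0.375; I=-1.375, D=e−e_prev=0.625; u=5/4·(-0.375)+1/4·(-1.375)+1·0.625=-0.1875; next y=-3/10·(-0.625)+1/4·(-0.1875)=0.140625
n=2: y=0.140625, sp=-2, e=sp−y=-2.140625; I=-3.515625, D=e−e_prev=-1.765625; u=5/4·(-2.140625)+1/4·(-3.515625)+1·(-1.765625)≈-5.320313; next y=-3/10·0.140625+1/4·(-5.320313)≈-1.372266
n=3: y≈-1.372266, sp=-2, e=sp−y≈-0.627734; I≈-4.143359, D=e−e_prev≈1.512891; u=5/4·(-0.627734)+1/4·(-4.143359)+1·1.512891≈-0.307617; next y=-3/10·(-1.372266)+1/4·(-0.307617)≈0.334775
n=4: y≈0.334775, sp=-2, e=sp−y≈-2.334775; I≈-6.478135, D=e−e_prev≈-1.707041; u=5/4·(-2.334775)+1/4·(-6.478135)+1·(-1.707041)≈-6.245044; next y=-3/10·0.334775+1/4·(-6.245044)≈-1.661694
n=5: y≈-1.661694, sp=-2, e=sp−y≈-0.338306; I≈-6.816441, D=e−e_prev≈1.996469; u=5/4·(-0.338306)+1/4·(-6.816441)+1·1.996469≈-0.130524; next y=-3/10·(-1.661694)+1/4·(-0.130524)≈0.465877
n=6: y≈0.465877, sp=-2, e=sp−y≈-2.465877; I≈-9.282318, D=e−e_prev≈-2.127571; u=5/4·(-2.465877)+1/4·(-9.282318)+1·(-2.127571)≈-7.530496; next y=-3/10·0.465877+1/4·(-7.530496)≈-2.022387
n=7: y≈-2.022387, sp=-2, e=sp−y≈0.022387; I≈-9.259931, D=e−e_prev≈2.488264; u=5/4·0.022387+1/4·(-9.259931)+1·2.488264≈0.201265; next y=-3/10·(-2.022387)+1/4·0.201265≈0.657033
n=8: y≈0.657033, sp=-2, e=sp−y≈-2.657033; I≈-11.916963, D=e−e_prev≈-2.679420; u=5/4·(-2.657033)+1/4·(-11.916963)+1·(-2.679420)≈-8.979951; next y=-3/10·0.657033+1/4·(-8.979951)≈-2.442098
n=9: y≈-2.442098, sp=4, e=sp−y≈6.442098; I≈-5.474866, D=e−e_prev≈9.099130; u=5/4·6.442098+1/4·(-5.474866)+1·9.099130≈15.783036; next y=-3/10·(-2.442098)+1/4·15.783036≈4.678388
n=10: y≈4.678388, sp=4, e=sp−y≈-0.678388; I≈-6.153254, D=e−e_prev≈-7.120486; u=5/4·(-0.678388)+1/4·(-6.153254)+1·(-7.120486)≈-9.506784; next y=-3/10·4.678388+1/4·(-9.506784)≈-3.780213
n=11: y≈-3.780213, sp=4, e=sp−y≈7.780213; I≈1.626958, D=e−e_prev≈8.458601; u=5/4·7.780213+1/4·1.626958+1·8.458601≈18.590606; next y=-3/10·(-3.780213)+1/4·18.590606≈5.781715

0 -1 -2.500 0.000
1 -1 -0.188 -0.625
2 -2 -5.320 0.141
3 -2 -0.308 -1.372
4 -2 -6.245 0.335
5 -2 -0.131 -1.662
6 -2 -7.530 0.466
7 -2 0.201 -2.022
8 -2 -8.980 0.657
9 4 15.783 -2.442
10 4 -9.507 4.678
11 4 18.591 -3.780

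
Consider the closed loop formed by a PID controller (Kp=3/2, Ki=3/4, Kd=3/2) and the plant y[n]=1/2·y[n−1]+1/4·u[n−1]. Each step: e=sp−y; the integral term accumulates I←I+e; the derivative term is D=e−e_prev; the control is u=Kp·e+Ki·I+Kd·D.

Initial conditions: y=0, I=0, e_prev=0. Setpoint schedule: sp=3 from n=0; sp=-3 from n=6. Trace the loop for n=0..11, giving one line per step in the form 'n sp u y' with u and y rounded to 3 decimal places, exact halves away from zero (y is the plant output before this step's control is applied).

0 3 11.250 0.000
1 3 -1.547 2.813
2 3 9.536 1.020
3 3 1.304 2.894
4 3 8.398 1.773
5 3 3.088 2.986
6 -3 -14.878 2.265
7 -3 7.287 -2.587
8 -3 -11.983 0.528
9 -3 2.268 -2.732
10 -3 -10.071 -0.799
11 -3 -0.879 -2.917

(exact arithmetic carried between steps; '≈' marks a value shown rounded to 6 d.p. or computed from one; I and e_prev carry over from the previous line; the table rounds u and y to 3 d.p., halves away from zero)
n=0: y=0, sp=3, e=sp−y=3; I=3, D=e−e_prev=3; u=3/2·3+3/4·3+3/2·3=11.25; next y=1/2·0+1/4·11.25=2.8125
n=1: y=2.8125, sp=3, e=sp−y=0.1875; I=3.1875, D=e−e_prev=-2.8125; u=3/2·0.1875+3/4·3.1875+3/2·(-2.8125)=-1.546875; next y=1/2·2.8125+1/4·(-1.546875)≈1.019531
n=2: y≈1.019531, sp=3, e=sp−y≈1.980469; I≈5.167969, D=e−e_prev≈1.792969; u=3/2·1.980469+3/4·5.167969+3/2·1.792969≈9.536133; next y=1/2·1.019531+1/4·9.536133≈2.893799
n=3: y≈2.893799, sp=3, e=sp−y≈0.106201; I≈5.274170, D=e−e_prev≈-1.874268; u=3/2·0.106201+3/4·5.274170+3/2·(-1.874268)≈1.303528; next y=1/2·2.893799+1/4·1.303528≈1.772781
n=4: y≈1.772781, sp=3, e=sp−y≈1.227219; I≈6.501389, D=e−e_prev≈1.121017; u=3/2·1.227219+3/4·6.501389+3/2·1.121017≈8.398396; next y=1/2·1.772781+1/4·8.398396≈2.985990
n=5: y≈2.985990, sp=3, e=sp−y≈0.014010; I≈6.515399, D=e−e_prev≈-1.213208; u=3/2·0.014010+3/4·6.515399+3/2·(-1.213208)≈3.087753; next y=1/2·2.985990+1/4·3.087753≈2.264933
n=6: y≈2.264933, sp=-3, e=sp−y≈-5.264933; I≈1.250466, D=e−e_prev≈-5.278943; u=3/2·(-5.264933)+3/4·1.250466+3/2·(-5.278943)≈-14.877965; next y=1/2·2.264933+1/4·(-14.877965)≈-2.587025
n=7: y≈-2.587025, sp=-3, e=sp−y≈-0.412975; I≈0.837491, D=e−e_prev≈4.851958; u=3/2·(-0.412975)+3/4·0.837491+3/2·4.851958≈7.286592; next y=1/2·(-2.587025)+1/4·7.286592≈0.528136
n=8: y≈0.528136, sp=-3, e=sp−y≈-3.528136; I≈-2.690645, D=e−e_prev≈-3.115160; u=3/2·(-3.528136)+3/4·(-2.690645)+3/2·(-3.115160)≈-11.982927; next y=1/2·0.528136+1/4·(-11.982927)≈-2.731664
n=9: y≈-2.731664, sp=-3, e=sp−y≈-0.268336; I≈-2.958981, D=e−e_prev≈3.259800; u=3/2·(-0.268336)+3/4·(-2.958981)+3/2·3.259800≈2.267960; next y=1/2·(-2.731664)+1/4·2.267960≈-0.798842
n=10: y≈-0.798842, sp=-3, e=sp−y≈-2.201158; I≈-5.160139, D=e−e_prev≈-1.932822; u=3/2·(-2.201158)+3/4·(-5.160139)+3/2·(-1.932822)≈-10.071074; next y=1/2·(-0.798842)+1/4·(-10.071074)≈-2.917190
n=11: y≈-2.917190, sp=-3, e=sp−y≈-0.082810; I≈-5.242949, D=e−e_prev≈2.118347; u=3/2·(-0.082810)+3/4·(-5.242949)+3/2·2.118347≈-0.878906; next y=1/2·(-2.917190)+1/4·(-0.878906)≈-1.678321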